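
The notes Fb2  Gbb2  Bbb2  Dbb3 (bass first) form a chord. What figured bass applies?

4/2

The notes Fb, Gbb, Bbb, Dbb stack in thirds as Gbb–Bbb–Dbb–Fb — a Gbb major seventh chord. The bass Fb is the seventh, so this is third inversion: figured 4/2.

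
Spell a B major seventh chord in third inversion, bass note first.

A#, B, D#, F#

B major seventh is B–D#–F#–A#. Third inversion puts the seventh (A#) in the bass, with the remaining tones above: A#, B, D#, F#.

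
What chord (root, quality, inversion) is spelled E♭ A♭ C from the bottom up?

Ab major, second inversion

The pitch classes Eb, Ab, C arrange in thirds as Ab–C–Eb: an Ab major triad.
Eb is the fifth of Ab major; fifth in the bass means second inversion (figured bass 6/4).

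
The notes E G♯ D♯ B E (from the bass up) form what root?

E

E, G#, D#, B are the tones of an E major seventh chord (E–G#–B–D#), making E the root.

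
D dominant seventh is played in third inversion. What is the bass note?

C

D dominant seventh is D–F#–A–C. Third inversion places the seventh in the bass: C.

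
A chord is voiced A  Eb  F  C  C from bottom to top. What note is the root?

A, Eb, F, C are the tones of an F dominant seventh chord (F–A–C–Eb), making F the root.

F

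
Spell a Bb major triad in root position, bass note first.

Bb, D, F

The chord tones are Bb–D–F. With the root (Bb) lowest for root position: Bb, D, F.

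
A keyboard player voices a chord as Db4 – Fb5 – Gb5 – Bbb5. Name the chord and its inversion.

Gb minor seventh, second inversion

Reducing to letter names: Db, Fb, Gb, Bbb. These stack in thirds as Gb–Bbb–Db–Fb — a Gb minor seventh chord.
The lowest note is Db, the fifth of the chord, so this is second inversion (figured bass 4/3).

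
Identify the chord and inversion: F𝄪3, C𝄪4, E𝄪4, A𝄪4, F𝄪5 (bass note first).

F## major seventh, root position

The distinct note names are F##, C##, E##, A##. Stacked in thirds they read F##–A##–C##–E##, which is a major seventh chord on F##.
With the root (F##) in the bass, the chord is in root position (figured bass 7).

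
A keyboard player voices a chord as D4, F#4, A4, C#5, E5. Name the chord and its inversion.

The distinct note names are D, F#, A, C#, E. Stacked in thirds they read D–F#–A–C#–E, which is a major ninth chord on D.
With the root (D) in the bass, the chord is in root position.

D major ninth, root position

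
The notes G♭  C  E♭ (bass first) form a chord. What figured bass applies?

6/4

The notes Gb, C, Eb stack in thirds as C–Eb–Gb — a C diminished triad. The bass Gb is the fifth, so this is second inversion: figured 6/4.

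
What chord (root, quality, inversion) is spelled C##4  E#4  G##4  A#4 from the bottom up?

A# major seventh, first inversion

The distinct note names are C##, E#, G##, A#. Stacked in thirds they read A#–C##–E#–G##, which is a major seventh chord on A#.
The lowest note is C##, the third of the chord, so this is first inversion (figured bass 6/5).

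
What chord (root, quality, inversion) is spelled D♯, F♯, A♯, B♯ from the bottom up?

Reducing to letter names: D#, F#, A#, B#. These stack in thirds as B#–D#–F#–A# — a B# half-diminished seventh chord.
The lowest note is D#, the third of the chord, so this is first inversion (figured bass 6/5).

B# half-diminished seventh, first inversion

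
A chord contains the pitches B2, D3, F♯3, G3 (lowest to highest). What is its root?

Reordering B, D, F#, G into stacked thirds gives G–B–D–F#; the bottom of that stack, G, is the root.

G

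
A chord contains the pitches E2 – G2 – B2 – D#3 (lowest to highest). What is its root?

E, G, B, D# are the tones of an E minor-major seventh chord (E–G–B–D#), making E the root.

E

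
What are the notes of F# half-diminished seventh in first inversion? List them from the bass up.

A, C, E, F#

Spelling F# half-diminished seventh: F#–A–C–E. In first inversion the third is bass, giving A, C, E, F# from the bottom.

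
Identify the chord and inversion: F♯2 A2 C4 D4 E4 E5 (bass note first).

D dominant ninth, first inversion

The pitch classes F#, A, C, D, E arrange in thirds as D–F#–A–C–E: a D dominant ninth chord.
With the third (F#) in the bass, the chord is in first inversion.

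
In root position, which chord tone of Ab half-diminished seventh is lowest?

The root of Ab half-diminished seventh (Ab–Cb–Ebb–Gb) is Ab; that is the bass in root position.

Ab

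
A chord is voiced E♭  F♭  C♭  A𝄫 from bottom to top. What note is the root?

Eb, Fb, Cb, Abb are the tones of an Fb minor-major seventh chord (Fb–Abb–Cb–Eb), making Fb the root.

Fb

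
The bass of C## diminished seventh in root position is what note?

C## diminished seventh is C##–E#–G#–B. Root position places the root in the bass: C##.

C##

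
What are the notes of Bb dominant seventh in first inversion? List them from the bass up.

D, F, Ab, Bb

Spelling Bb dominant seventh: Bb–D–F–Ab. In first inversion the third is bass, giving D, F, Ab, Bb from the bottom.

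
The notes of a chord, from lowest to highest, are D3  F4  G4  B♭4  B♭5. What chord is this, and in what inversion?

The distinct note names are D, F, G, Bb. Stacked in thirds they read G–Bb–D–F, which is a minor seventh chord on G.
D is the fifth of G minor seventh; fifth in the bass means second inversion (figured bass 4/3).

G minor seventh, second inversion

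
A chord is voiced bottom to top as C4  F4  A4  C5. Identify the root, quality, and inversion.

F major, second inversion

The pitch classes C, F, A arrange in thirds as F–A–C: an F major triad.
The lowest note is C, the fifth of the chord, so this is second inversion (figured bass 6/4).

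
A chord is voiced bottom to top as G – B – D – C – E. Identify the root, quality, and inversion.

Reducing to letter names: G, B, D, C, E. These stack in thirds as C–E–G–B–D — a C major ninth chord.
With the fifth (G) in the bass, the chord is in second inversion.

C major ninth, second inversion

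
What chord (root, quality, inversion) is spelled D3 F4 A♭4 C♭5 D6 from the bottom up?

D diminished seventh, root position

The distinct note names are D, F, Ab, Cb. Stacked in thirds they read D–F–Ab–Cb, which is a diminished seventh chord on D.
With the root (D) in the bass, the chord is in root position (figured bass 7).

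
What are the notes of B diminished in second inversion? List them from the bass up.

F, B, D

The chord tones are B–D–F. With the fifth (F) lowest for second inversion: F, B, D.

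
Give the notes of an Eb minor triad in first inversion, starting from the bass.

The chord tones are Eb–Gb–Bb. With the third (Gb) lowest for first inversion: Gb, Bb, Eb.

Gb, Bb, Eb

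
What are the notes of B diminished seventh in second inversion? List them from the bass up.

B diminished seventh is B–D–F–Ab. Second inversion puts the fifth (F) in the bass, with the remaining tones above: F, Ab, B, D.

F, Ab, B, D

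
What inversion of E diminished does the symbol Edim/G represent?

Edim/G means E diminished with G in the bass. G is the third of E diminished (E–G–Bb), so this is first inversion.

first inversion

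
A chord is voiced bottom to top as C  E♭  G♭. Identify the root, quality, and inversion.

The pitch classes C, Eb, Gb arrange in thirds as C–Eb–Gb: a C diminished triad.
C is the root of C diminished; root in the bass means root position (figured bass 5/3).

C diminished, root position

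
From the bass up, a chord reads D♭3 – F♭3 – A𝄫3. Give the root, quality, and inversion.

Db diminished, root position

The pitch classes Db, Fb, Abb arrange in thirds as Db–Fb–Abb: a Db diminished triad.
Db is the root of Db diminished; root in the bass means root position (figured bass 5/3).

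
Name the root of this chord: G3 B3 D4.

G

G, B, D are the tones of a G major triad (G–B–D), making G the root.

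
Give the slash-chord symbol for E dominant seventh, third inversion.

Third inversion of E dominant seventh has the seventh (D) in the bass. As a slash chord: E7/D.

E7/D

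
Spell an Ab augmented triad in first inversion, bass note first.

Ab augmented is Ab–C–E. First inversion puts the third (C) in the bass, with the remaining tones above: C, E, Ab.

C, E, Ab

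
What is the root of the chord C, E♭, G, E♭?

The distinct letter names are C, Eb, G. Arranged as a stack of thirds they read C–Eb–G, so C is the root (a C minor triad).

C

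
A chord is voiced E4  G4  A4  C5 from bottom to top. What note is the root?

A

The distinct letter names are E, G, A, C. Arranged as a stack of thirds they read A–C–E–G, so A is the root (an A minor seventh chord).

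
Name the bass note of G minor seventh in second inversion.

In second inversion the fifth is lowest. For G minor seventh (G–Bb–D–F) that is D.

D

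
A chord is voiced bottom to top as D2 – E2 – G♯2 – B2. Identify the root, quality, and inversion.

The pitch classes D, E, G#, B arrange in thirds as E–G#–B–D: an E dominant seventh chord.
With the seventh (D) in the bass, the chord is in third inversion (figured bass 4/2).

E dominant seventh, third inversion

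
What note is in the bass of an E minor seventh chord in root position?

In root position the root is lowest. For E minor seventh (E–G–B–D) that is E.

E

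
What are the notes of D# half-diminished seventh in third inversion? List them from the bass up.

D# half-diminished seventh is D#–F#–A–C#. Third inversion puts the seventh (C#) in the bass, with the remaining tones above: C#, D#, F#, A.

C#, D#, F#, A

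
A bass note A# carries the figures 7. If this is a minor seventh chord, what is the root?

A#

The figures 7 mean the root of the chord is in the bass. If A# is the root of a minor seventh chord, the root is A# (chord tones A#–C#–E#–G#).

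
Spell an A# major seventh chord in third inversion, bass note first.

G##, A#, C##, E#

Spelling A# major seventh: A#–C##–E#–G##. In third inversion the seventh is bass, giving G##, A#, C##, E# from the bottom.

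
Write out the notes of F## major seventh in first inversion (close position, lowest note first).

A##, C##, E##, F##

The chord tones are F##–A##–C##–E##. With the third (A##) lowest for first inversion: A##, C##, E##, F##.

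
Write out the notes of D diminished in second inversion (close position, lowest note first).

Ab, D, F

The chord tones are D–F–Ab. With the fifth (Ab) lowest for second inversion: Ab, D, F.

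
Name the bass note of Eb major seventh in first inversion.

G

In first inversion the third is lowest. For Eb major seventh (Eb–G–Bb–D) that is G.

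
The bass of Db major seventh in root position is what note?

Db major seventh is Db–F–Ab–C. Root position places the root in the bass: Db.

Db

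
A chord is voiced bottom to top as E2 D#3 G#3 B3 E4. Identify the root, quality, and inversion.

Reducing to letter names: E, D#, G#, B. These stack in thirds as E–G#–B–D# — an E major seventh chord.
The lowest note is E, the root of the chord, so this is root position (figured bass 7).

E major seventh, root position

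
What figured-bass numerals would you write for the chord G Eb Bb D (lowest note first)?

The notes G, Eb, Bb, D stack in thirds as Eb–G–Bb–D — an Eb major seventh chord. The bass G is the third, so this is first inversion: figured 6/5.

6/5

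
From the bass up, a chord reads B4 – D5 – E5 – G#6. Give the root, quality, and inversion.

E dominant seventh, second inversion

The pitch classes B, D, E, G# arrange in thirds as E–G#–B–D: an E dominant seventh chord.
The lowest note is B, the fifth of the chord, so this is second inversion (figured bass 4/3).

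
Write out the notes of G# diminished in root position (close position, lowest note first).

G#, B, D

Spelling G# diminished: G#–B–D. In root position the root is bass, giving G#, B, D from the bottom.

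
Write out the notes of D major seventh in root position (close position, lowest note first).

D, F#, A, C#

D major seventh is D–F#–A–C#. Root position puts the root (D) in the bass, with the remaining tones above: D, F#, A, C#.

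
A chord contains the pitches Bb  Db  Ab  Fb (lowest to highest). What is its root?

The distinct letter names are Bb, Db, Ab, Fb. Arranged as a stack of thirds they read Bb–Db–Fb–Ab, so Bb is the root (a Bb half-diminished seventh chord).

Bb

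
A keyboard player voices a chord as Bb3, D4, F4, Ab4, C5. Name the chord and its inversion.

Reducing to letter names: Bb, D, F, Ab, C. These stack in thirds as Bb–D–F–Ab–C — a Bb dominant ninth chord.
The lowest note is Bb, the root of the chord, so this is root position.

Bb dominant ninth, root position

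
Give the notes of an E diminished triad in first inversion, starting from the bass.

G, Bb, E

E diminished is E–G–Bb. First inversion puts the third (G) in the bass, with the remaining tones above: G, Bb, E.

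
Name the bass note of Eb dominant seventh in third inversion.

Eb dominant seventh is Eb–G–Bb–Db. Third inversion places the seventh in the bass: Db.

Db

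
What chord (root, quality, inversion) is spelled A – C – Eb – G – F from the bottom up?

F dominant ninth, first inversion

The distinct note names are A, C, Eb, G, F. Stacked in thirds they read F–A–C–Eb–G, which is a dominant ninth chord on F.
A is the third of F dominant ninth; third in the bass means first inversion.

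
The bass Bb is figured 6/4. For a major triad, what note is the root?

Eb

The figures 6/4 mean the fifth of the chord is in the bass. If Bb is the fifth of a major triad, the root is Eb (chord tones Eb–G–Bb).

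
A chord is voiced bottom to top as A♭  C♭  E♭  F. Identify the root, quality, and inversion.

Reducing to letter names: Ab, Cb, Eb, F. These stack in thirds as F–Ab–Cb–Eb — an F half-diminished seventh chord.
Ab is the third of F half-diminished seventh; third in the bass means first inversion (figured bass 6/5).

F half-diminished seventh, first inversion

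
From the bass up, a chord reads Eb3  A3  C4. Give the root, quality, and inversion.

The distinct note names are Eb, A, C. Stacked in thirds they read A–C–Eb, which is a diminished triad on A.
Eb is the fifth of A diminished; fifth in the bass means second inversion (figured bass 6/4).

A diminished, second inversion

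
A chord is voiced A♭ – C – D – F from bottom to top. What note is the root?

Ab, C, D, F are the tones of a D half-diminished seventh chord (D–F–Ab–C), making D the root.

D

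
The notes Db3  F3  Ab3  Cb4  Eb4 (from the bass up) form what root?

Db, F, Ab, Cb, Eb are the tones of a Db dominant ninth chord (Db–F–Ab–Cb–Eb), making Db the root.

Db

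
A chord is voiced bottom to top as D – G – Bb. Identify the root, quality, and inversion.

G minor, second inversion

Reducing to letter names: D, G, Bb. These stack in thirds as G–Bb–D — a G minor triad.
The lowest note is D, the fifth of the chord, so this is second inversion (figured bass 6/4).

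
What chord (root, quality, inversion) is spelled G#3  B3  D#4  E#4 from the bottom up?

The distinct note names are G#, B, D#, E#. Stacked in thirds they read E#–G#–B–D#, which is a half-diminished seventh chord on E#.
With the third (G#) in the bass, the chord is in first inversion (figured bass 6/5).

E# half-diminished seventh, first inversion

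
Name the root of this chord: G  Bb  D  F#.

G

The distinct letter names are G, Bb, D, F#. Arranged as a stack of thirds they read G–Bb–D–F#, so G is the root (a G minor-major seventh chord).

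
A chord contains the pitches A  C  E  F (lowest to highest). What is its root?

The distinct letter names are A, C, E, F. Arranged as a stack of thirds they read F–A–C–E, so F is the root (an F major seventh chord).

F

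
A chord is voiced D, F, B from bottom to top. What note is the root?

B

Reordering D, F, B into stacked thirds gives B–D–F; the bottom of that stack, B, is the root.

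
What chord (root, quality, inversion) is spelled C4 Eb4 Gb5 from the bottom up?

C diminished, root position

The pitch classes C, Eb, Gb arrange in thirds as C–Eb–Gb: a C diminished triad.
The lowest note is C, the root of the chord, so this is root position (figured bass 5/3).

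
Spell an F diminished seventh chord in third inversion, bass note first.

Ebb, F, Ab, Cb

The chord tones are F–Ab–Cb–Ebb. With the seventh (Ebb) lowest for third inversion: Ebb, F, Ab, Cb.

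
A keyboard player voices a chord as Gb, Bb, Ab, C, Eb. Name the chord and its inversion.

The distinct note names are Gb, Bb, Ab, C, Eb. Stacked in thirds they read Ab–C–Eb–Gb–Bb, which is a dominant ninth chord on Ab.
Gb is the seventh of Ab dominant ninth; seventh in the bass means third inversion.

Ab dominant ninth, third inversion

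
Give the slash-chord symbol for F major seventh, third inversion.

Fmaj7/E

Third inversion of F major seventh has the seventh (E) in the bass. As a slash chord: Fmaj7/E.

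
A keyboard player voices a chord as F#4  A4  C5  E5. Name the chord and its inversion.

Reducing to letter names: F#, A, C, E. These stack in thirds as F#–A–C–E — an F# half-diminished seventh chord.
With the root (F#) in the bass, the chord is in root position (figured bass 7).

F# half-diminished seventh, root position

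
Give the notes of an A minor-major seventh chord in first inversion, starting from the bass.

C, E, G#, A

A minor-major seventh is A–C–E–G#. First inversion puts the third (C) in the bass, with the remaining tones above: C, E, G#, A.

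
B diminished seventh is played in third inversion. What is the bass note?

B diminished seventh is B–D–F–Ab. Third inversion places the seventh in the bass: Ab.

Ab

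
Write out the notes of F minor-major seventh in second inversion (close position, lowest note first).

The chord tones are F–Ab–C–E. With the fifth (C) lowest for second inversion: C, E, F, Ab.

C, E, F, Ab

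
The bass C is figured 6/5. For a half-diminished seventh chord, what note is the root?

The figures 6/5 mean the third of the chord is in the bass. If C is the third of a half-diminished seventh chord, the root is A (chord tones A–C–Eb–G).

A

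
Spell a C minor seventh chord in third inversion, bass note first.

Bb, C, Eb, G

C minor seventh is C–Eb–G–Bb. Third inversion puts the seventh (Bb) in the bass, with the remaining tones above: Bb, C, Eb, G.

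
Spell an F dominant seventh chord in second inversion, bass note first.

C, Eb, F, A

Spelling F dominant seventh: F–A–C–Eb. In second inversion the fifth is bass, giving C, Eb, F, A from the bottom.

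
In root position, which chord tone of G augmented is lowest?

G

G augmented is G–B–D#. Root position places the root in the bass: G.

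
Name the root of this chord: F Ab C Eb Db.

The distinct letter names are F, Ab, C, Eb, Db. Arranged as a stack of thirds they read Db–F–Ab–C–Eb, so Db is the root (a Db major ninth chord).

Db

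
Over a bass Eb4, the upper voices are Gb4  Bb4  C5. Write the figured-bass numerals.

The notes Eb, Gb, Bb, C stack in thirds as C–Eb–Gb–Bb — a C half-diminished seventh chord. The bass Eb is the third, so this is first inversion: figured 6/5.

6/5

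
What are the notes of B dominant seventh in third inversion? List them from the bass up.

Spelling B dominant seventh: B–D#–F#–A. In third inversion the seventh is bass, giving A, B, D#, F# from the bottom.

A, B, D#, F#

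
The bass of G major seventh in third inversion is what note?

The seventh of G major seventh (G–B–D–F#) is F#; that is the bass in third inversion.

F#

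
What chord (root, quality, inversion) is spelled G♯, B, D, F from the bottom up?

G# diminished seventh, root position

Reducing to letter names: G#, B, D, F. These stack in thirds as G#–B–D–F — a G# diminished seventh chord.
The lowest note is G#, the root of the chord, so this is root position (figured bass 7).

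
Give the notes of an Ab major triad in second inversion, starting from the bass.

The chord tones are Ab–C–Eb. With the fifth (Eb) lowest for second inversion: Eb, Ab, C.

Eb, Ab, C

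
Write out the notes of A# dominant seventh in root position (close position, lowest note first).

A#, C##, E#, G#

Spelling A# dominant seventh: A#–C##–E#–G#. In root position the root is bass, giving A#, C##, E#, G# from the bottom.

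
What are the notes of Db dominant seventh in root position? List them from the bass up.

Db, F, Ab, Cb

Spelling Db dominant seventh: Db–F–Ab–Cb. In root position the root is bass, giving Db, F, Ab, Cb from the bottom.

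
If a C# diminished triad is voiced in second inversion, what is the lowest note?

In second inversion the fifth is lowest. For C# diminished (C#–E–G) that is G.

G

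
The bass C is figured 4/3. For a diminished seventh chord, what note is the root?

F#

The figures 4/3 mean the fifth of the chord is in the bass. If C is the fifth of a diminished seventh chord, the root is F# (chord tones F#–A–C–Eb).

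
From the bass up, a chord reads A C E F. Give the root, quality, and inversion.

F major seventh, first inversion

The pitch classes A, C, E, F arrange in thirds as F–A–C–E: an F major seventh chord.
With the third (A) in the bass, the chord is in first inversion (figured bass 6/5).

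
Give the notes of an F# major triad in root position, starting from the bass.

F#, A#, C#

Spelling F# major: F#–A#–C#. In root position the root is bass, giving F#, A#, C# from the bottom.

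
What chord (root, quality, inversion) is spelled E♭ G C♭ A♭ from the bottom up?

Ab minor-major seventh, second inversion

The pitch classes Eb, G, Cb, Ab arrange in thirds as Ab–Cb–Eb–G: an Ab minor-major seventh chord.
Eb is the fifth of Ab minor-major seventh; fifth in the bass means second inversion (figured bass 4/3).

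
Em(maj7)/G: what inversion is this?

first inversion

Em(maj7)/G means E minor-major seventh with G in the bass. G is the third of E minor-major seventh (E–G–B–D#), so this is first inversion.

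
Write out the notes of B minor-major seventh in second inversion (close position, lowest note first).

F#, A#, B, D

B minor-major seventh is B–D–F#–A#. Second inversion puts the fifth (F#) in the bass, with the remaining tones above: F#, A#, B, D.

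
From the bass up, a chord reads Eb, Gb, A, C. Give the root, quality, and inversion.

A diminished seventh, second inversion

The pitch classes Eb, Gb, A, C arrange in thirds as A–C–Eb–Gb: an A diminished seventh chord.
Eb is the fifth of A diminished seventh; fifth in the bass means second inversion (figured bass 4/3).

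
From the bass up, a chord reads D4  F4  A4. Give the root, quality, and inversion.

D minor, root position

The pitch classes D, F, A arrange in thirds as D–F–A: a D minor triad.
The lowest note is D, the root of the chord, so this is root position (figured bass 5/3).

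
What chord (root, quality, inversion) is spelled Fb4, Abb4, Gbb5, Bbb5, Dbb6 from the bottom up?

The distinct note names are Fb, Abb, Gbb, Bbb, Dbb. Stacked in thirds they read Gbb–Bbb–Dbb–Fb–Abb, which is a major ninth chord on Gbb.
The lowest note is Fb, the seventh of the chord, so this is third inversion.

Gbb major ninth, third inversion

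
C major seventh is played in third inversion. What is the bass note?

C major seventh is C–E–G–B. Third inversion places the seventh in the bass: B.

B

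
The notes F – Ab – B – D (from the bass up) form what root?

B

Reordering F, Ab, B, D into stacked thirds gives B–D–F–Ab; the bottom of that stack, B, is the root.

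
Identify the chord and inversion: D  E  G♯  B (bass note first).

E dominant seventh, third inversion

The distinct note names are D, E, G#, B. Stacked in thirds they read E–G#–B–D, which is a dominant seventh chord on E.
D is the seventh of E dominant seventh; seventh in the bass means third inversion (figured bass 4/2).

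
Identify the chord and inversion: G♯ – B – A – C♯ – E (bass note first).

A major ninth, third inversion

The distinct note names are G#, B, A, C#, E. Stacked in thirds they read A–C#–E–G#–B, which is a major ninth chord on A.
The lowest note is G#, the seventh of the chord, so this is third inversion.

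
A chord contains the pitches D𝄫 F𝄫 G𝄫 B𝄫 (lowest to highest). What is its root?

Dbb, Fbb, Gbb, Bbb are the tones of a Gbb dominant seventh chord (Gbb–Bbb–Dbb–Fbb), making Gbb the root.

Gbb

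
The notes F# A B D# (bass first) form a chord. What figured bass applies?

4/3

The notes F#, A, B, D# stack in thirds as B–D#–F#–A — a B dominant seventh chord. The bass F# is the fifth, so this is second inversion: figured 4/3.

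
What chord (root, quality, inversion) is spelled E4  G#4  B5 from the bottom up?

E major, root position

The pitch classes E, G#, B arrange in thirds as E–G#–B: an E major triad.
The lowest note is E, the root of the chord, so this is root position (figured bass 5/3).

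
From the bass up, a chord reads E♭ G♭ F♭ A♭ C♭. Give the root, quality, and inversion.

Fb major ninth, third inversion

Reducing to letter names: Eb, Gb, Fb, Ab, Cb. These stack in thirds as Fb–Ab–Cb–Eb–Gb — an Fb major ninth chord.
Eb is the seventh of Fb major ninth; seventh in the bass means third inversion.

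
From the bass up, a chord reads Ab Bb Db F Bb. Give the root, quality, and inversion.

Bb minor seventh, third inversion

Reducing to letter names: Ab, Bb, Db, F. These stack in thirds as Bb–Db–F–Ab — a Bb minor seventh chord.
The lowest note is Ab, the seventh of the chord, so this is third inversion (figured bass 4/2).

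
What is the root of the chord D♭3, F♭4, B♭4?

Bb

Reordering Db, Fb, Bb into stacked thirds gives Bb–Db–Fb; the bottom of that stack, Bb, is the root.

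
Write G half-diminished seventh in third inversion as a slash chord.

Gø7/F

Third inversion of G half-diminished seventh has the seventh (F) in the bass. As a slash chord: Gø7/F.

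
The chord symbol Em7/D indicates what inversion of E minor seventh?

Em7/D means E minor seventh with D in the bass. D is the seventh of E minor seventh (E–G–B–D), so this is third inversion.

third inversion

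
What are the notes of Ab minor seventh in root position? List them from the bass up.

Ab, Cb, Eb, Gb

Spelling Ab minor seventh: Ab–Cb–Eb–Gb. In root position the root is bass, giving Ab, Cb, Eb, Gb from the bottom.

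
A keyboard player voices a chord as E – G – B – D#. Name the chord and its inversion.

Reducing to letter names: E, G, B, D#. These stack in thirds as E–G–B–D# — an E minor-major seventh chord.
With the root (E) in the bass, the chord is in root position (figured bass 7).

E minor-major seventh, root position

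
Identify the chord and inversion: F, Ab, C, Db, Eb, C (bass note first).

The pitch classes F, Ab, C, Db, Eb arrange in thirds as Db–F–Ab–C–Eb: a Db major ninth chord.
The lowest note is F, the third of the chord, so this is first inversion.

Db major ninth, first inversion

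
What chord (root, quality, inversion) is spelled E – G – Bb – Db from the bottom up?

E diminished seventh, root position

Reducing to letter names: E, G, Bb, Db. These stack in thirds as E–G–Bb–Db — an E diminished seventh chord.
E is the root of E diminished seventh; root in the bass means root position (figured bass 7).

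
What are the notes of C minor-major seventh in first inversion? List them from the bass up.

Eb, G, B, C

Spelling C minor-major seventh: C–Eb–G–B. In first inversion the third is bass, giving Eb, G, B, C from the bottom.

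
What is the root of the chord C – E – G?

The distinct letter names are C, E, G. Arranged as a stack of thirds they read C–E–G, so C is the root (a C major triad).

C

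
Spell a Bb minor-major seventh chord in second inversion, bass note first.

F, A, Bb, Db

The chord tones are Bb–Db–F–A. With the fifth (F) lowest for second inversion: F, A, Bb, Db.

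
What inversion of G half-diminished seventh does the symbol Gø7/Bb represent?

Gø7/Bb means G half-diminished seventh with Bb in the bass. Bb is the third of G half-diminished seventh (G–Bb–Db–F), so this is first inversion.

first inversion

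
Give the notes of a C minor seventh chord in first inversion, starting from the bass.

The chord tones are C–Eb–G–Bb. With the third (Eb) lowest for first inversion: Eb, G, Bb, C.

Eb, G, Bb, C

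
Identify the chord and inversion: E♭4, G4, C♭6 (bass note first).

The distinct note names are Eb, G, Cb. Stacked in thirds they read Cb–Eb–G, which is an augmented triad on Cb.
With the third (Eb) in the bass, the chord is in first inversion (figured bass 6).

Cb augmented, first inversion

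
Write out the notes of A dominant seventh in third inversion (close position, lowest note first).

G, A, C#, E

The chord tones are A–C#–E–G. With the seventh (G) lowest for third inversion: G, A, C#, E.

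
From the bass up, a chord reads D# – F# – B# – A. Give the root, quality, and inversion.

Reducing to letter names: D#, F#, B#, A. These stack in thirds as B#–D#–F#–A — a B# diminished seventh chord.
With the third (D#) in the bass, the chord is in first inversion (figured bass 6/5).

B# diminished seventh, first inversion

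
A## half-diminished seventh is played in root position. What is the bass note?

The root of A## half-diminished seventh (A##–C##–E#–G##) is A##; that is the bass in root position.

A##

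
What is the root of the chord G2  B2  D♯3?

Reordering G, B, D# into stacked thirds gives G–B–D#; the bottom of that stack, G, is the root.

G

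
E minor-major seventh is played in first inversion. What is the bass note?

The third of E minor-major seventh (E–G–B–D#) is G; that is the bass in first inversion.

G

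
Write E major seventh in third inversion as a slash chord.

Emaj7/D#

Third inversion of E major seventh has the seventh (D#) in the bass. As a slash chord: Emaj7/D#.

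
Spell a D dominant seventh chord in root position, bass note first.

D dominant seventh is D–F#–A–C. Root position puts the root (D) in the bass, with the remaining tones above: D, F#, A, C.

D, F#, A, C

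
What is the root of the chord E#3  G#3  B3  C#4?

C#

Reordering E#, G#, B, C# into stacked thirds gives C#–E#–G#–B; the bottom of that stack, C#, is the root.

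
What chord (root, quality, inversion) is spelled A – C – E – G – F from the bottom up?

F major ninth, first inversion

The distinct note names are A, C, E, G, F. Stacked in thirds they read F–A–C–E–G, which is a major ninth chord on F.
With the third (A) in the bass, the chord is in first inversion.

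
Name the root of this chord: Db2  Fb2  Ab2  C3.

The distinct letter names are Db, Fb, Ab, C. Arranged as a stack of thirds they read Db–Fb–Ab–C, so Db is the root (a Db minor-major seventh chord).

Db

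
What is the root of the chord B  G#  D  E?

E

Reordering B, G#, D, E into stacked thirds gives E–G#–B–D; the bottom of that stack, E, is the root.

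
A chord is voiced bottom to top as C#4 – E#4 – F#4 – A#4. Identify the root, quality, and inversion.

The pitch classes C#, E#, F#, A# arrange in thirds as F#–A#–C#–E#: an F# major seventh chord.
C# is the fifth of F# major seventh; fifth in the bass means second inversion (figured bass 4/3).

F# major seventh, second inversion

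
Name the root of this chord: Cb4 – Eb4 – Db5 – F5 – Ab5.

Db

Reordering Cb, Eb, Db, F, Ab into stacked thirds gives Db–F–Ab–Cb–Eb; the bottom of that stack, Db, is the root.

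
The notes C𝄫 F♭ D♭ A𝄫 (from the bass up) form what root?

Db

Cbb, Fb, Db, Abb are the tones of a Db diminished seventh chord (Db–Fb–Abb–Cbb), making Db the root.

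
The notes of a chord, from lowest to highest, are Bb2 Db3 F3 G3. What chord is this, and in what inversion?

G half-diminished seventh, first inversion

The distinct note names are Bb, Db, F, G. Stacked in thirds they read G–Bb–Db–F, which is a half-diminished seventh chord on G.
With the third (Bb) in the bass, the chord is in first inversion (figured bass 6/5).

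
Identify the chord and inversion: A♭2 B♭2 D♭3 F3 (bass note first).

The distinct note names are Ab, Bb, Db, F. Stacked in thirds they read Bb–Db–F–Ab, which is a minor seventh chord on Bb.
The lowest note is Ab, the seventh of the chord, so this is third inversion (figured bass 4/2).

Bb minor seventh, third inversion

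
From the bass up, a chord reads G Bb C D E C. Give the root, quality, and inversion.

The distinct note names are G, Bb, C, D, E. Stacked in thirds they read C–E–G–Bb–D, which is a dominant ninth chord on C.
G is the fifth of C dominant ninth; fifth in the bass means second inversion.

C dominant ninth, second inversion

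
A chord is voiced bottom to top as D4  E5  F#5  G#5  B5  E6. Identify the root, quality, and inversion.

The distinct note names are D, E, F#, G#, B. Stacked in thirds they read E–G#–B–D–F#, which is a dominant ninth chord on E.
D is the seventh of E dominant ninth; seventh in the bass means third inversion.

E dominant ninth, third inversion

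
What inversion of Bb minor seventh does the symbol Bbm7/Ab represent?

third inversion

Bbm7/Ab means Bb minor seventh with Ab in the bass. Ab is the seventh of Bb minor seventh (Bb–Db–F–Ab), so this is third inversion.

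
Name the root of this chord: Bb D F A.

Bb

Bb, D, F, A are the tones of a Bb major seventh chord (Bb–D–F–A), making Bb the root.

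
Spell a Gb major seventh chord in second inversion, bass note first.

Spelling Gb major seventh: Gb–Bb–Db–F. In second inversion the fifth is bass, giving Db, F, Gb, Bb from the bottom.

Db, F, Gb, Bb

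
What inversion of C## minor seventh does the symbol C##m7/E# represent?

C##m7/E# means C## minor seventh with E# in the bass. E# is the third of C## minor seventh (C##–E#–G##–B#), so this is first inversion.

first inversion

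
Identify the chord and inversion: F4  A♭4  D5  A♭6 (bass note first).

D diminished, first inversion

The distinct note names are F, Ab, D. Stacked in thirds they read D–F–Ab, which is a diminished triad on D.
F is the third of D diminished; third in the bass means first inversion (figured bass 6).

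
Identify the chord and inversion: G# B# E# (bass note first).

E# minor, first inversion

Reducing to letter names: G#, B#, E#. These stack in thirds as E#–G#–B# — an E# minor triad.
G# is the third of E# minor; third in the bass means first inversion (figured bass 6).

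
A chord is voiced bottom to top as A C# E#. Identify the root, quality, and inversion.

A augmented, root position

The distinct note names are A, C#, E#. Stacked in thirds they read A–C#–E#, which is an augmented triad on A.
The lowest note is A, the root of the chord, so this is root position (figured bass 5/3).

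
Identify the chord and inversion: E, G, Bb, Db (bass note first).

E diminished seventh, root position

Reducing to letter names: E, G, Bb, Db. These stack in thirds as E–G–Bb–Db — an E diminished seventh chord.
The lowest note is E, the root of the chord, so this is root position (figured bass 7).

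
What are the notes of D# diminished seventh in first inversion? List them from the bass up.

F#, A, C, D#

Spelling D# diminished seventh: D#–F#–A–C. In first inversion the third is bass, giving F#, A, C, D# from the bottom.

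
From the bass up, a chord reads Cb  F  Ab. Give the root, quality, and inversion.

The pitch classes Cb, F, Ab arrange in thirds as F–Ab–Cb: an F diminished triad.
With the fifth (Cb) in the bass, the chord is in second inversion (figured bass 6/4).

F diminished, second inversion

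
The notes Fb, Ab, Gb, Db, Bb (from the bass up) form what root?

Gb

The distinct letter names are Fb, Ab, Gb, Db, Bb. Arranged as a stack of thirds they read Gb–Bb–Db–Fb–Ab, so Gb is the root (a Gb dominant ninth chord).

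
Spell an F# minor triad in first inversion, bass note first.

A, C#, F#

The chord tones are F#–A–C#. With the third (A) lowest for first inversion: A, C#, F#.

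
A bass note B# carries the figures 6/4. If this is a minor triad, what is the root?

The figures 6/4 mean the fifth of the chord is in the bass. If B# is the fifth of a minor triad, the root is E# (chord tones E#–G#–B#).

E#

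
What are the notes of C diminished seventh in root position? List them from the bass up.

Spelling C diminished seventh: C–Eb–Gb–Bbb. In root position the root is bass, giving C, Eb, Gb, Bbb from the bottom.

C, Eb, Gb, Bbb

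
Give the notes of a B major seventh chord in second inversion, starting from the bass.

F#, A#, B, D#

Spelling B major seventh: B–D#–F#–A#. In second inversion the fifth is bass, giving F#, A#, B, D# from the bottom.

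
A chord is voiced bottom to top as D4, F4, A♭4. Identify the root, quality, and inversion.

The pitch classes D, F, Ab arrange in thirds as D–F–Ab: a D diminished triad.
With the root (D) in the bass, the chord is in root position (figured bass 5/3).

D diminished, root position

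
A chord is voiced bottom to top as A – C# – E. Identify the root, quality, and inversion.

The distinct note names are A, C#, E. Stacked in thirds they read A–C#–E, which is a major triad on A.
The lowest note is A, the root of the chord, so this is root position (figured bass 5/3).

A major, root position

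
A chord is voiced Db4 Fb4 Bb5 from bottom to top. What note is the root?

Db, Fb, Bb are the tones of a Bb diminished triad (Bb–Db–Fb), making Bb the root.

Bb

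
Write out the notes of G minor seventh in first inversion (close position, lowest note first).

G minor seventh is G–Bb–D–F. First inversion puts the third (Bb) in the bass, with the remaining tones above: Bb, D, F, G.

Bb, D, F, G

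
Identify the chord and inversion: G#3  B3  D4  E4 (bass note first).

The pitch classes G#, B, D, E arrange in thirds as E–G#–B–D: an E dominant seventh chord.
G# is the third of E dominant seventh; third in the bass means first inversion (figured bass 6/5).

E dominant seventh, first inversion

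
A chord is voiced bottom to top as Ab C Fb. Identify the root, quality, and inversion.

Reducing to letter names: Ab, C, Fb. These stack in thirds as Fb–Ab–C — an Fb augmented triad.
The lowest note is Ab, the third of the chord, so this is first inversion (figured bass 6).

Fb augmented, first inversion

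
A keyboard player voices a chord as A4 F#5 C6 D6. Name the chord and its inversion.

Reducing to letter names: A, F#, C, D. These stack in thirds as D–F#–A–C — a D dominant seventh chord.
A is the fifth of D dominant seventh; fifth in the bass means second inversion (figured bass 4/3).

D dominant seventh, second inversion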